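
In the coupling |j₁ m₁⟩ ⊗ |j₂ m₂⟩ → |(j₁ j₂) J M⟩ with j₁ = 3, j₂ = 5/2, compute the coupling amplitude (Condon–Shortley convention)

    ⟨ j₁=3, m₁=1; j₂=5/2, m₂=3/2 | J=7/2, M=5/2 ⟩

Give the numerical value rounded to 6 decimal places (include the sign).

−√(10/63) = -0.398410

triangle: 2!×4!×3!/10! = 288/3628800
(j±m)!: 4!×2!×4!×1!×6!×1! = 829440
prefactor² = (2J+1)×Δ×N² = 18432/35
  k=1: −1/(1!×1!×1!×3!×3!×0!) = -1/36
  k=2: +1/(2!×0!×0!×2!×4!×1!) = 1/96
Σ = -5/288  ⇒  CG² = 18432/35×(-5/288)² = 10/63
CG = −√(10/63) = -0.398410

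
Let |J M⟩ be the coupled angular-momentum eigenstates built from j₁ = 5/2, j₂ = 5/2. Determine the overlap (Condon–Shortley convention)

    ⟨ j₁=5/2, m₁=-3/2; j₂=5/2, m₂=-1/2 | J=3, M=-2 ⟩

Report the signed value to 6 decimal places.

−√(1/12) ≈ -0.288675

triangle: 2!*3!*3!/9! = 72/362880
(j±m)!: 1!*4!*2!*3!*1!*5! = 34560
prefactor² = (2J+1)*Δ*N² = 48
  k=1: −1/(1!*1!*3!*1!*0!*2!) = -1/12
  k=2: +1/(2!*0!*2!*0!*1!*3!) = 1/24
Σ = -1/24  ⇒  CG² = 48*(-1/24)² = 1/12
CG = −√(1/12) = -0.288675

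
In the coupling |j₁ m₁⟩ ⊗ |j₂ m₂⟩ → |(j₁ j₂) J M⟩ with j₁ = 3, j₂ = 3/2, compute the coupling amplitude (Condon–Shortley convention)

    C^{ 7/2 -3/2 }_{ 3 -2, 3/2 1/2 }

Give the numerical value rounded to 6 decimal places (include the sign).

-0.654654  (= −√(3/7))

√[8·1!5!2!/9! · 1!5!2!1!2!5!] = √(6400/21)
  +(−1)^0/∏(0,1,5,2,0,0)! = 1/240  (running 1/240)
  +(−1)^1/∏(1,0,4,1,1,1)! = -1/24  (running -3/80)
⟨..|..⟩ = √(6400/21)·(-3/80) = -0.654654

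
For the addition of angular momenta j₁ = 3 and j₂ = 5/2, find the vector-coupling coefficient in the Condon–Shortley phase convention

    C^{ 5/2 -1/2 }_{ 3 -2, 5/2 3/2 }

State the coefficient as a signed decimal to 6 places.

j₁+j₂−J=3  J+j₁−j₂=3  J−j₁+j₂=2  j₁+j₂+J+1=9
(j₁±m₁, j₂±m₂, J±M) = (1,5,4,1,2,3)
P² = 288/7
sum k=2..3:
  [2] +1/24 = 1/24
  [3] −1/12 = -1/12
S = -1/24
C² = P²·S² = 1/14 ; C = -0.267261

-0.267261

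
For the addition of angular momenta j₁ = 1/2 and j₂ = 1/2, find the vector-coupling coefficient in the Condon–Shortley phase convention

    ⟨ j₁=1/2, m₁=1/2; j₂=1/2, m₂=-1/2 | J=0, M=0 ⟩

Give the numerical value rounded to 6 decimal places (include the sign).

+0.707107

j₁+j₂−J=1  J+j₁−j₂=0  J−j₁+j₂=0  j₁+j₂+J+1=2
(j₁±m₁, j₂±m₂, J±M) = (1,0,0,1,0,0)
P² = 1/2
sum k=0..0:
  [0] +1/1 = 1
S = 1
C² = P²·S² = 1/2 ; C = +0.707107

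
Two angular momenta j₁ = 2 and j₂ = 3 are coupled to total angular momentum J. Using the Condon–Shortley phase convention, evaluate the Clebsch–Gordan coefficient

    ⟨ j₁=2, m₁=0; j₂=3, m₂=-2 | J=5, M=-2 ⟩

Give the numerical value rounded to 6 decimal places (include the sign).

+√(3/10) = +0.547723

j₁+j₂−J=0  J+j₁−j₂=4  J−j₁+j₂=6  j₁+j₂+J+1=11
(j₁±m₁, j₂±m₂, J±M) = (2,2,1,5,3,7)
P² = 69120
sum k=0..0:
  [0] +1/480 = 1/480
S = 1/480
C² = P²·S² = 3/10 ; C = +0.547723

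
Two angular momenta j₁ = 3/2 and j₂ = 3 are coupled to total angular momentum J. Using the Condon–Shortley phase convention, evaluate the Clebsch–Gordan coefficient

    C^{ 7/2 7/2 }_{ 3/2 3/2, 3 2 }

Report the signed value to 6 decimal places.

+√(1/3) = +0.577350

j₁+j₂−J=1  J+j₁−j₂=2  J−j₁+j₂=5  j₁+j₂+J+1=9
(j₁±m₁, j₂±m₂, J±M) = (3,0,5,1,7,0)
P² = 19200
sum k=0..0:
  [0] +1/240 = 1/240
S = 1/240
C² = P²·S² = 1/3 ; C = +0.577350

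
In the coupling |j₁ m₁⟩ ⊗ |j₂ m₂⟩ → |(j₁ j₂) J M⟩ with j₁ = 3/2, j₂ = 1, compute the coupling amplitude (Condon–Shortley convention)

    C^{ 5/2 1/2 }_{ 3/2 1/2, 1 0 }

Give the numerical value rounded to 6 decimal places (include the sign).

+√(3/5) = +0.774597

triangle: 0!×3!×2!/6! = 12/720
(j±m)!: 2!×1!×1!×1!×3!×2! = 24
prefactor² = (2J+1)×Δ×N² = 12/5
  k=0: +1/(0!×0!×1!×1!×2!×1!) = 1/2
Σ = 1/2  ⇒  CG² = 12/5×1/2² = 3/5
CG = +√(3/5) = +0.774597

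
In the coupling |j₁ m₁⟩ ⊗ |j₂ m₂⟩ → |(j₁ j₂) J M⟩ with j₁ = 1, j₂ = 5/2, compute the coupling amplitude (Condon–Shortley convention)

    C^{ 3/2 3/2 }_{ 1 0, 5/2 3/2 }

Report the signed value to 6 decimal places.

-0.516398  (= −√(4/15))

j₁+j₂−J=2  J+j₁−j₂=0  J−j₁+j₂=3  j₁+j₂+J+1=6
(j₁±m₁, j₂±m₂, J±M) = (1,1,4,1,3,0)
P² = 48/5
sum k=1..1:
  [1] −1/6 = -1/6
S = -1/6
C² = P²·S² = 4/15 ; C = -0.516398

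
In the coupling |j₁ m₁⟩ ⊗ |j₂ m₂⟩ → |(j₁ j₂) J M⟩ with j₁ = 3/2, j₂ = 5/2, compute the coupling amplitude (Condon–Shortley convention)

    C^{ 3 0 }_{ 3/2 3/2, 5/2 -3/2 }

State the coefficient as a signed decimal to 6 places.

+√(3/10) ≈ +0.547723

√[7·1!2!4!/8! · 3!0!1!4!3!3!] = √(216/5)
  +(−1)^0/∏(0,1,0,1,2,3)! = 1/12  (running 1/12)
⟨..|..⟩ = √(216/5)·(1/12) = +0.547723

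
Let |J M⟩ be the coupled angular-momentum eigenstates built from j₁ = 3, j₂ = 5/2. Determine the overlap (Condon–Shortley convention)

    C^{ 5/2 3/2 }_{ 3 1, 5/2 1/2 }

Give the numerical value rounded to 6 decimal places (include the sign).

√[6·3!3!2!/9! · 4!2!3!2!4!1!] = √(576/35)
  +(−1)^1/∏(1,2,1,2,2,0)! = -1/8  (running -1/8)
  +(−1)^2/∏(2,1,0,1,3,1)! = 1/12  (running -1/24)
⟨..|..⟩ = √(576/35)·(-1/24) = -0.169031

−√(1/35) ≈ -0.169031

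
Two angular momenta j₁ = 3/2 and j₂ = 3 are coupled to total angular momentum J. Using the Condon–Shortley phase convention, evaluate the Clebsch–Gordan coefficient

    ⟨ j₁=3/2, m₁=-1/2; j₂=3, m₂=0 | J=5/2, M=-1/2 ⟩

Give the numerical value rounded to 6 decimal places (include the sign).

triangle: 2!*1!*4!/8! = 48/40320
(j±m)!: 1!*2!*3!*3!*2!*3! = 864
prefactor² = (2J+1)*Δ*N² = 216/35
  k=1: −1/(1!*1!*1!*2!*0!*2!) = -1/4
  k=2: +1/(2!*0!*0!*1!*1!*3!) = 1/12
Σ = -1/6  ⇒  CG² = 216/35*(-1/6)² = 6/35
CG = −√(6/35) = -0.414039

-0.414039  (= −√(6/35))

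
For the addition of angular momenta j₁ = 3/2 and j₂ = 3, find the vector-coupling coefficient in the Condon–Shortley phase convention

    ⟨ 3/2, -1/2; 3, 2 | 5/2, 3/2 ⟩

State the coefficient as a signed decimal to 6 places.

+0.267261

triangle: 2!×1!×4!/8! = 48/40320
(j±m)!: 1!×2!×5!×1!×4!×1! = 5760
prefactor² = (2J+1)×Δ×N² = 288/7
  k=1: −1/(1!×1!×1!×4!×0!×0!) = -1/24
  k=2: +1/(2!×0!×0!×3!×1!×1!) = 1/12
Σ = 1/24  ⇒  CG² = 288/7×1/24² = 1/14
CG = +√(1/14) = +0.267261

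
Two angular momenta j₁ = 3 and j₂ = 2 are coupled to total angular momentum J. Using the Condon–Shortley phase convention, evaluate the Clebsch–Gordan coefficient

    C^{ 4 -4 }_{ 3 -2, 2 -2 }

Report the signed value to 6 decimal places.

+0.632456

j₁+j₂−J=1  J+j₁−j₂=5  J−j₁+j₂=3  j₁+j₂+J+1=10
(j₁±m₁, j₂±m₂, J±M) = (1,5,0,4,0,8)
P² = 207360
sum k=0..0:
  [0] +1/720 = 1/720
S = 1/720
C² = P²·S² = 2/5 ; C = +0.632456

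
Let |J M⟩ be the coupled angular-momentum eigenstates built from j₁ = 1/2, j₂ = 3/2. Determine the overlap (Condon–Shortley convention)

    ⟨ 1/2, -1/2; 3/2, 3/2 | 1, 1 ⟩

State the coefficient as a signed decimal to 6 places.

j₁+j₂−J=1  J+j₁−j₂=0  J−j₁+j₂=2  j₁+j₂+J+1=4
(j₁±m₁, j₂±m₂, J±M) = (0,1,3,0,2,0)
P² = 3
sum k=1..1:
  [1] −1/2 = -1/2
S = -1/2
C² = P²·S² = 3/4 ; C = -0.866025

-0.866025  (= −√(3/4))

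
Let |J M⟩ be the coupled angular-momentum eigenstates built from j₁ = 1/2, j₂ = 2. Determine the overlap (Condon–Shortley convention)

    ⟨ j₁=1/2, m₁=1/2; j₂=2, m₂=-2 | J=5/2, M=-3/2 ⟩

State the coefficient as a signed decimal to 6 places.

+√(1/5) = +0.447214

j₁+j₂−J=0  J+j₁−j₂=1  J−j₁+j₂=4  j₁+j₂+J+1=6
(j₁±m₁, j₂±m₂, J±M) = (1,0,0,4,1,4)
P² = 576/5
sum k=0..0:
  [0] +1/24 = 1/24
S = 1/24
C² = P²·S² = 1/5 ; C = +0.447214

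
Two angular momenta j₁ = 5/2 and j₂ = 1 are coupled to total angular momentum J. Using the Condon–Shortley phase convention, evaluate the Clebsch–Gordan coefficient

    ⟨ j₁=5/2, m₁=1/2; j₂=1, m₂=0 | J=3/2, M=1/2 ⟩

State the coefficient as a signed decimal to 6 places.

j₁+j₂−J=2  J+j₁−j₂=3  J−j₁+j₂=0  j₁+j₂+J+1=6
(j₁±m₁, j₂±m₂, J±M) = (3,2,1,1,2,1)
P² = 8/5
sum k=1..1:
  [1] −1/2 = -1/2
S = -1/2
C² = P²·S² = 2/5 ; C = -0.632456

-0.632456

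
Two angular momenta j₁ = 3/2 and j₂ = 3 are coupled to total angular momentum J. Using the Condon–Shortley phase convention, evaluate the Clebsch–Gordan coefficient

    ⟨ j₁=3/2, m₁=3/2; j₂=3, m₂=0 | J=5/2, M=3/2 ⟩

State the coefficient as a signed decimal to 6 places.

+√(9/35) ≈ +0.507093

j₁+j₂−J=2  J+j₁−j₂=1  J−j₁+j₂=4  j₁+j₂+J+1=8
(j₁±m₁, j₂±m₂, J±M) = (3,0,3,3,4,1)
P² = 1296/35
sum k=0..0:
  [0] +1/12 = 1/12
S = 1/12
C² = P²·S² = 9/35 ; C = +0.507093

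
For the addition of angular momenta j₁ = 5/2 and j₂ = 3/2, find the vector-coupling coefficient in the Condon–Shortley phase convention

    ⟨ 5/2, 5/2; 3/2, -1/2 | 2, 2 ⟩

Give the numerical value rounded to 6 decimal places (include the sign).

triangle: 2!·3!·1!/7! = 12/5040
(j±m)!: 5!·0!·1!·2!·4!·0! = 5760
prefactor² = (2J+1)·Δ·N² = 480/7
  k=0: +1/(0!·2!·0!·1!·3!·0!) = 1/12
Σ = 1/12  ⇒  CG² = 480/7·1/12² = 10/21
CG = +√(10/21) = +0.690066

+0.690066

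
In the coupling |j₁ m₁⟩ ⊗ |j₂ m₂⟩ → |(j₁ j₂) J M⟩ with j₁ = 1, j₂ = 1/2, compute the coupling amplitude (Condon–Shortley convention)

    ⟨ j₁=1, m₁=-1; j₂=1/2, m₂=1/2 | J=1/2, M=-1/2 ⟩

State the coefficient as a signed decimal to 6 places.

-0.816497

j₁+j₂−J=1  J+j₁−j₂=1  J−j₁+j₂=0  j₁+j₂+J+1=3
(j₁±m₁, j₂±m₂, J±M) = (0,2,1,0,0,1)
P² = 2/3
sum k=1..1:
  [1] −1/1 = -1
S = -1
C² = P²·S² = 2/3 ; C = -0.816497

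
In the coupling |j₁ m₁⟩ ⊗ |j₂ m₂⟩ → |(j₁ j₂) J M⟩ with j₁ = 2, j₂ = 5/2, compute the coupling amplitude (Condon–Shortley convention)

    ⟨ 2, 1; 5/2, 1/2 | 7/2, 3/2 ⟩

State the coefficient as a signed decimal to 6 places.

triangle: 1!·3!·4!/9! = 144/362880
(j±m)!: 3!·1!·3!·2!·5!·2! = 17280
prefactor² = (2J+1)·Δ·N² = 384/7
  k=0: +1/(0!·1!·1!·3!·2!·1!) = 1/12
  k=1: −1/(1!·0!·0!·2!·3!·2!) = -1/24
Σ = 1/24  ⇒  CG² = 384/7·1/24² = 2/21
CG = +√(2/21) = +0.308607

+0.308607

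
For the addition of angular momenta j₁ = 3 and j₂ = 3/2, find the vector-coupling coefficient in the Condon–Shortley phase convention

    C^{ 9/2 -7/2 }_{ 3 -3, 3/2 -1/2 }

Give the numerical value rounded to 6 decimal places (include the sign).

+0.577350  (= +√(1/3))

√[10·0!6!3!/10! · 0!6!1!2!1!8!] = √(691200)
  +(−1)^0/∏(0,0,6,1,0,2)! = 1/1440  (running 1/1440)
⟨..|..⟩ = √(691200)·(1/1440) = +0.577350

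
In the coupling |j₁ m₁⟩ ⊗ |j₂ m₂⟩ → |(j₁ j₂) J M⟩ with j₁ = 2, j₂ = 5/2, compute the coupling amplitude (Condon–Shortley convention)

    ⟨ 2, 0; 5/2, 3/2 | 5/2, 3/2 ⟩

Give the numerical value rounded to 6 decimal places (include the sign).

triangle: 2!*2!*3!/8! = 24/40320
(j±m)!: 2!*2!*4!*1!*4!*1! = 2304
prefactor² = (2J+1)*Δ*N² = 288/35
  k=1: −1/(1!*1!*1!*3!*1!*0!) = -1/6
  k=2: +1/(2!*0!*0!*2!*2!*1!) = 1/8
Σ = -1/24  ⇒  CG² = 288/35*(-1/24)² = 1/70
CG = −√(1/70) = -0.119523

-0.119523  (= −√(1/70))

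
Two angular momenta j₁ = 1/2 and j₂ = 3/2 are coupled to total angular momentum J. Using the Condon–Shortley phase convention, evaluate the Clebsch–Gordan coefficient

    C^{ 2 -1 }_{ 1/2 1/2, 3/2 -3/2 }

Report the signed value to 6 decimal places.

triangle: 0!*1!*3!/5! = 6/120
(j±m)!: 1!*0!*0!*3!*1!*3! = 36
prefactor² = (2J+1)*Δ*N² = 9
  k=0: +1/(0!*0!*0!*0!*1!*3!) = 1/6
Σ = 1/6  ⇒  CG² = 9*1/6² = 1/4
CG = +√(1/4) = +0.500000

+√(1/4) ≈ +0.500000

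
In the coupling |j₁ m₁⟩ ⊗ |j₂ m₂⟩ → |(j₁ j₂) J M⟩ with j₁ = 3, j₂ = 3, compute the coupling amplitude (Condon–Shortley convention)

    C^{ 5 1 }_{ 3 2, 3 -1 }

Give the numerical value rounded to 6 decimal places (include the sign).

+√(9/28) ≈ +0.566947

j₁+j₂−J=1  J+j₁−j₂=5  J−j₁+j₂=5  j₁+j₂+J+1=12
(j₁±m₁, j₂±m₂, J±M) = (5,1,2,4,6,4)
P² = 230400/7
sum k=0..1:
  [0] +1/288 = 1/288
  [1] −1/2880 = -1/2880
S = 1/320
C² = P²·S² = 9/28 ; C = +0.566947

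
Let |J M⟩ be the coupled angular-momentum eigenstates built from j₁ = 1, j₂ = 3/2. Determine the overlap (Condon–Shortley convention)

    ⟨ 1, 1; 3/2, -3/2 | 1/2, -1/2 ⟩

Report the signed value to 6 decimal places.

+0.707107  (= +√(1/2))

triangle: 2!·0!·1!/4! = 2/24
(j±m)!: 2!·0!·0!·3!·0!·1! = 12
prefactor² = (2J+1)·Δ·N² = 2
  k=0: +1/(0!·2!·0!·0!·0!·1!) = 1/2
Σ = 1/2  ⇒  CG² = 2·1/2² = 1/2
CG = +√(1/2) = +0.707107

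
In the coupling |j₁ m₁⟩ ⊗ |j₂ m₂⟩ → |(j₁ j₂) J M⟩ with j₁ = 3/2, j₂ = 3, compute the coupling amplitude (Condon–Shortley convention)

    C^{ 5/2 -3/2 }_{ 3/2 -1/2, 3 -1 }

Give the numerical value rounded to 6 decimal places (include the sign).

-0.591608

√[6·2!1!4!/8! · 1!2!2!4!1!4!] = √(576/35)
  +(−1)^1/∏(1,1,1,1,0,3)! = -1/6  (running -1/6)
  +(−1)^2/∏(2,0,0,0,1,4)! = 1/48  (running -7/48)
⟨..|..⟩ = √(576/35)·(-7/48) = -0.591608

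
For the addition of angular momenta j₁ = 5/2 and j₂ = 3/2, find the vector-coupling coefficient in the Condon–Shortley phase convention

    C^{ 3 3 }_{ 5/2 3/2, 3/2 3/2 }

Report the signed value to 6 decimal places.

-0.612372

triangle: 1!×4!×2!/8! = 48/40320
(j±m)!: 4!×1!×3!×0!×6!×0! = 103680
prefactor² = (2J+1)×Δ×N² = 864
  k=1: −1/(1!×0!×0!×2!×4!×0!) = -1/48
Σ = -1/48  ⇒  CG² = 864×(-1/48)² = 3/8
CG = −√(3/8) = -0.612372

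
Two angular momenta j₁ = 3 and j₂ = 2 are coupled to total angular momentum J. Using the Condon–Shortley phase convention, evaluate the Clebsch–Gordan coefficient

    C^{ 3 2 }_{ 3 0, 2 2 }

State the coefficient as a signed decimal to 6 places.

+0.577350  (= +√(1/3))

j₁+j₂−J=2  J+j₁−j₂=4  J−j₁+j₂=2  j₁+j₂+J+1=9
(j₁±m₁, j₂±m₂, J±M) = (3,3,4,0,5,1)
P² = 192
sum k=2..2:
  [2] +1/24 = 1/24
S = 1/24
C² = P²·S² = 1/3 ; C = +0.577350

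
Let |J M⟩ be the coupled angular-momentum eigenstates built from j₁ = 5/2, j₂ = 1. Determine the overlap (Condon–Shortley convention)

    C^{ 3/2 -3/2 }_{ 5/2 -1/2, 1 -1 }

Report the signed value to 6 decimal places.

√[4·2!3!0!/6! · 2!3!0!2!0!3!] = √(48/5)
  +(−1)^0/∏(0,2,3,0,0,0)! = 1/12  (running 1/12)
⟨..|..⟩ = √(48/5)·(1/12) = +0.258199

+√(1/15) = +0.258199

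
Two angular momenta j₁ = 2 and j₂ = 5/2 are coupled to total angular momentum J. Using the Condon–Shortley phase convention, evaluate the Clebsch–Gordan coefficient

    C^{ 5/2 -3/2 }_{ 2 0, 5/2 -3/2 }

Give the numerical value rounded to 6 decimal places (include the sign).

−√(1/70) = -0.119523

√[6·2!2!3!/8! · 2!2!1!4!1!4!] = √(288/35)
  +(−1)^0/∏(0,2,2,1,0,2)! = 1/8  (running 1/8)
  +(−1)^1/∏(1,1,1,0,1,3)! = -1/6  (running -1/24)
⟨..|..⟩ = √(288/35)·(-1/24) = -0.119523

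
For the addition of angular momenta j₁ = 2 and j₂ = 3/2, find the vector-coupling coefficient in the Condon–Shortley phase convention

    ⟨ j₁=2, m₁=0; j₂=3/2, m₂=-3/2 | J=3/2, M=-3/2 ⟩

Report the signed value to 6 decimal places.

j₁+j₂−J=2  J+j₁−j₂=2  J−j₁+j₂=1  j₁+j₂+J+1=6
(j₁±m₁, j₂±m₂, J±M) = (2,2,0,3,0,3)
P² = 16/5
sum k=0..0:
  [0] +1/4 = 1/4
S = 1/4
C² = P²·S² = 1/5 ; C = +0.447214

+√(1/5) ≈ +0.447214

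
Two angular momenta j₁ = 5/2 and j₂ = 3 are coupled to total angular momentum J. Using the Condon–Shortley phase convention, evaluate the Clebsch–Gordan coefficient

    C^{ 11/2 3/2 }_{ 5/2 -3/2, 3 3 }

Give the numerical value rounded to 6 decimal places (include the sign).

+√(1/66) ≈ +0.123091

triangle: 0!×5!×6!/12! = 86400/479001600
(j±m)!: 1!×4!×6!×0!×7!×4! = 2090188800
prefactor² = (2J+1)×Δ×N² = 49766400/11
  k=0: +1/(0!×0!×4!×6!×1!×0!) = 1/17280
Σ = 1/17280  ⇒  CG² = 49766400/11×1/17280² = 1/66
CG = +√(1/66) = +0.123091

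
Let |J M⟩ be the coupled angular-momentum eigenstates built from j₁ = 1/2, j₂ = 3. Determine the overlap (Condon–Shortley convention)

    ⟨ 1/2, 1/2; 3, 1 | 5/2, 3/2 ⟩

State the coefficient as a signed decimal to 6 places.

j₁+j₂−J=1  J+j₁−j₂=0  J−j₁+j₂=5  j₁+j₂+J+1=7
(j₁±m₁, j₂±m₂, J±M) = (1,0,4,2,4,1)
P² = 1152/7
sum k=0..0:
  [0] +1/24 = 1/24
S = 1/24
C² = P²·S² = 2/7 ; C = +0.534522

+0.534522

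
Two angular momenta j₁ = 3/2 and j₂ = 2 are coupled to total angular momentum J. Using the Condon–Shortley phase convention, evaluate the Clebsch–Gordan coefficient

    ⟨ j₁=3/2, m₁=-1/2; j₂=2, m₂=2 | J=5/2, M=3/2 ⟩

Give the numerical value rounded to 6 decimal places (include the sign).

√[6·1!2!3!/7! · 1!2!4!0!4!1!] = √(576/35)
  +(−1)^1/∏(1,0,1,3,1,0)! = -1/6  (running -1/6)
⟨..|..⟩ = √(576/35)·(-1/6) = -0.676123

−√(16/35) ≈ -0.676123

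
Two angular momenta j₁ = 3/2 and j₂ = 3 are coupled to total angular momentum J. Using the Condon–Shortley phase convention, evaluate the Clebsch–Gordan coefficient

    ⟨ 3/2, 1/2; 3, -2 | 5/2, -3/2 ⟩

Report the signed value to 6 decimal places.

j₁+j₂−J=2  J+j₁−j₂=1  J−j₁+j₂=4  j₁+j₂+J+1=8
(j₁±m₁, j₂±m₂, J±M) = (2,1,1,5,1,4)
P² = 288/7
sum k=0..1:
  [0] +1/12 = 1/12
  [1] −1/24 = -1/24
S = 1/24
C² = P²·S² = 1/14 ; C = +0.267261

+√(1/14) = +0.267261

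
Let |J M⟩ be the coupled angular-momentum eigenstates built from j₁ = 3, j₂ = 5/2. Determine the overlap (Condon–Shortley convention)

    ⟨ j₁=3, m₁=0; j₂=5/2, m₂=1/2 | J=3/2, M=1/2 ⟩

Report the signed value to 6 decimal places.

+0.338062

j₁+j₂−J=4  J+j₁−j₂=2  J−j₁+j₂=1  j₁+j₂+J+1=8
(j₁±m₁, j₂±m₂, J±M) = (3,3,3,2,2,1)
P² = 144/35
sum k=2..3:
  [2] +1/4 = 1/4
  [3] −1/12 = -1/12
S = 1/6
C² = P²·S² = 4/35 ; C = +0.338062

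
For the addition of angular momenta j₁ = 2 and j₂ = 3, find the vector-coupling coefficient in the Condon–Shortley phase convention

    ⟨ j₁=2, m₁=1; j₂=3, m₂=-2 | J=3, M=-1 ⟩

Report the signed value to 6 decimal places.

√[7·2!2!4!/9! · 3!1!1!5!2!4!] = √(64)
  +(−1)^0/∏(0,2,1,1,1,3)! = 1/12  (running 1/12)
  +(−1)^1/∏(1,1,0,0,2,4)! = -1/48  (running 1/16)
⟨..|..⟩ = √(64)·(1/16) = +0.500000

+0.500000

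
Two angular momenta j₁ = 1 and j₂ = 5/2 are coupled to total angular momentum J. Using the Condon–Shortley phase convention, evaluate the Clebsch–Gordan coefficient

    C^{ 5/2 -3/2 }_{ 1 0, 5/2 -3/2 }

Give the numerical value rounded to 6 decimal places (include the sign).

+√(9/35) = +0.507093

j₁+j₂−J=1  J+j₁−j₂=1  J−j₁+j₂=4  j₁+j₂+J+1=7
(j₁±m₁, j₂±m₂, J±M) = (1,1,1,4,1,4)
P² = 576/35
sum k=0..1:
  [0] +1/6 = 1/6
  [1] −1/24 = -1/24
S = 1/8
C² = P²·S² = 9/35 ; C = +0.507093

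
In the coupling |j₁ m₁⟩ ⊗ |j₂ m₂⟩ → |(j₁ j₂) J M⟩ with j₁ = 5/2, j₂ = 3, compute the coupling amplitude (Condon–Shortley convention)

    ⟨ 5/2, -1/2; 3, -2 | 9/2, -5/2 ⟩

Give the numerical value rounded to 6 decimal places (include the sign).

√[10·1!4!5!/11! · 2!3!1!5!2!7!] = √(115200/11)
  +(−1)^0/∏(0,1,3,1,1,4)! = 1/144  (running 1/144)
  +(−1)^1/∏(1,0,2,0,2,5)! = -1/480  (running 7/1440)
⟨..|..⟩ = √(115200/11)·(7/1440) = +0.497468

+0.497468  (= +√(49/198))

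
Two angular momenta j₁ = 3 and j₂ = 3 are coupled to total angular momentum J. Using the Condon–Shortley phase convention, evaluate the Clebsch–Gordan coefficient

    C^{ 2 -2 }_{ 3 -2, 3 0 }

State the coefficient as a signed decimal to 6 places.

j₁+j₂−J=4  J+j₁−j₂=2  J−j₁+j₂=2  j₁+j₂+J+1=9
(j₁±m₁, j₂±m₂, J±M) = (1,5,3,3,0,4)
P² = 960/7
sum k=3..3:
  [3] −1/24 = -1/24
S = -1/24
C² = P²·S² = 5/21 ; C = -0.487950

−√(5/21) = -0.487950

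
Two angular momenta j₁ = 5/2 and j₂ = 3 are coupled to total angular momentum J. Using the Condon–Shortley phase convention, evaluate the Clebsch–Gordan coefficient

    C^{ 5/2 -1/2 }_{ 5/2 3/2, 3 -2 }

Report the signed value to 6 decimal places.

√[6·3!2!3!/9! · 4!1!1!5!2!3!] = √(288/7)
  +(−1)^0/∏(0,3,1,1,1,2)! = 1/12  (running 1/12)
  +(−1)^1/∏(1,2,0,0,2,3)! = -1/24  (running 1/24)
⟨..|..⟩ = √(288/7)·(1/24) = +0.267261

+0.267261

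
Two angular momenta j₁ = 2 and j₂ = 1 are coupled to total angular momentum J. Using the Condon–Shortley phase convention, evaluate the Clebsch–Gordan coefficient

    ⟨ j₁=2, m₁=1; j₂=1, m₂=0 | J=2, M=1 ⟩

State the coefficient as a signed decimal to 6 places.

√[5·1!3!1!/6! · 3!1!1!1!3!1!] = √(3/2)
  +(−1)^0/∏(0,1,1,1,2,0)! = 1/2  (running 1/2)
  +(−1)^1/∏(1,0,0,0,3,1)! = -1/6  (running 1/3)
⟨..|..⟩ = √(3/2)·(1/3) = +0.408248

+0.408248  (= +√(1/6))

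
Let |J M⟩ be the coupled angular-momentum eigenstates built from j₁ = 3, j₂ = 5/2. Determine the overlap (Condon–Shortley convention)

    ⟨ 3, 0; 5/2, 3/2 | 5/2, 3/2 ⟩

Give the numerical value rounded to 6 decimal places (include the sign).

+√(7/30) ≈ +0.483046

√[6·3!3!2!/9! · 3!3!4!1!4!1!] = √(864/35)
  +(−1)^2/∏(2,1,1,2,2,0)! = 1/8  (running 1/8)
  +(−1)^3/∏(3,0,0,1,3,1)! = -1/36  (running 7/72)
⟨..|..⟩ = √(864/35)·(7/72) = +0.483046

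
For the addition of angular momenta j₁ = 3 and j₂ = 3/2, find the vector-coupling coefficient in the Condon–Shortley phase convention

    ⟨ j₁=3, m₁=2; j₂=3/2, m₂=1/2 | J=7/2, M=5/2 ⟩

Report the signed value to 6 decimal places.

√[8·1!5!2!/9! · 5!1!2!1!6!1!] = √(6400/7)
  +(−1)^0/∏(0,1,1,2,4,0)! = 1/48  (running 1/48)
  +(−1)^1/∏(1,0,0,1,5,1)! = -1/120  (running 1/80)
⟨..|..⟩ = √(6400/7)·(1/80) = +0.377964

+√(1/7) ≈ +0.377964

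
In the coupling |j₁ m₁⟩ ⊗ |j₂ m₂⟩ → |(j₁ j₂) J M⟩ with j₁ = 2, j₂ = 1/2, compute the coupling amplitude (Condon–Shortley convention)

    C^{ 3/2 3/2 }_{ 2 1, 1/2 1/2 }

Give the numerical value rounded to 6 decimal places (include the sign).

−√(1/5) ≈ -0.447214

j₁+j₂−J=1  J+j₁−j₂=3  J−j₁+j₂=0  j₁+j₂+J+1=5
(j₁±m₁, j₂±m₂, J±M) = (3,1,1,0,3,0)
P² = 36/5
sum k=1..1:
  [1] −1/6 = -1/6
S = -1/6
C² = P²·S² = 1/5 ; C = -0.447214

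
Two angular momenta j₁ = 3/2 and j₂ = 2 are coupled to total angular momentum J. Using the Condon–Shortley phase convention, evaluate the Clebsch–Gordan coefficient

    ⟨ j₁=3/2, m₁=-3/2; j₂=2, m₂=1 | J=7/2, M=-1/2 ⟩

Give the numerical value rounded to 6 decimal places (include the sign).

√[8·0!3!4!/8! · 0!3!3!1!3!4!] = √(5184/35)
  +(−1)^0/∏(0,0,3,3,0,1)! = 1/36  (running 1/36)
⟨..|..⟩ = √(5184/35)·(1/36) = +0.338062

+√(4/35) = +0.338062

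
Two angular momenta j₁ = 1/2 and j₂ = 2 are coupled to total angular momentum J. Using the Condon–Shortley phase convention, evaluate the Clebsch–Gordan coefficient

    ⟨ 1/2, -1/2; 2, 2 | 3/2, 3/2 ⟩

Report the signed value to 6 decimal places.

−√(4/5) ≈ -0.894427

triangle: 1!*0!*3!/5! = 6/120
(j±m)!: 0!*1!*4!*0!*3!*0! = 144
prefactor² = (2J+1)*Δ*N² = 144/5
  k=1: −1/(1!*0!*0!*3!*0!*0!) = -1/6
Σ = -1/6  ⇒  CG² = 144/5*(-1/6)² = 4/5
CG = −√(4/5) = -0.894427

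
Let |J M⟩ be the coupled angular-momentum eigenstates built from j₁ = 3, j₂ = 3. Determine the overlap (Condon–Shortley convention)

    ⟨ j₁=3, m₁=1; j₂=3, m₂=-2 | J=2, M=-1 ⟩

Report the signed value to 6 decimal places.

-0.422577  (= −√(5/28))

√[5·4!2!2!/9! · 4!2!1!5!1!3!] = √(320/7)
  +(−1)^0/∏(0,4,2,1,0,1)! = 1/48  (running 1/48)
  +(−1)^1/∏(1,3,1,0,1,2)! = -1/12  (running -1/16)
⟨..|..⟩ = √(320/7)·(-1/16) = -0.422577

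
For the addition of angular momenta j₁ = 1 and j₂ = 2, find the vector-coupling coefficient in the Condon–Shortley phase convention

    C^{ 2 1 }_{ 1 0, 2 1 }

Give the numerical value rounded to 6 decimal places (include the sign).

−√(1/6) ≈ -0.408248

j₁+j₂−J=1  J+j₁−j₂=1  J−j₁+j₂=3  j₁+j₂+J+1=6
(j₁±m₁, j₂±m₂, J±M) = (1,1,3,1,3,1)
P² = 3/2
sum k=0..1:
  [0] +1/6 = 1/6
  [1] −1/2 = -1/2
S = -1/3
C² = P²·S² = 1/6 ; C = -0.408248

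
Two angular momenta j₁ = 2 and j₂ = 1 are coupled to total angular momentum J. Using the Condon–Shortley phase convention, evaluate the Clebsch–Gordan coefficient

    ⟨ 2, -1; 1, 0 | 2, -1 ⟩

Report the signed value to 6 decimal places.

−√(1/6) = -0.408248

j₁+j₂−J=1  J+j₁−j₂=3  J−j₁+j₂=1  j₁+j₂+J+1=6
(j₁±m₁, j₂±m₂, J±M) = (1,3,1,1,1,3)
P² = 3/2
sum k=0..1:
  [0] +1/6 = 1/6
  [1] −1/2 = -1/2
S = -1/3
C² = P²·S² = 1/6 ; C = -0.408248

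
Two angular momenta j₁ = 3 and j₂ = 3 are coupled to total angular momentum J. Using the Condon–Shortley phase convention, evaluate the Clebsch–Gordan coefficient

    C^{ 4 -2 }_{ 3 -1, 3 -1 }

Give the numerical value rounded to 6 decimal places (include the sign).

-0.509647

√[9·2!4!4!/11! · 2!4!2!4!2!6!] = √(331776/385)
  +(−1)^0/∏(0,2,4,2,0,2)! = 1/192  (running 1/192)
  +(−1)^1/∏(1,1,3,1,1,3)! = -1/36  (running -13/576)
  +(−1)^2/∏(2,0,2,0,2,4)! = 1/192  (running -5/288)
⟨..|..⟩ = √(331776/385)·(-5/288) = -0.509647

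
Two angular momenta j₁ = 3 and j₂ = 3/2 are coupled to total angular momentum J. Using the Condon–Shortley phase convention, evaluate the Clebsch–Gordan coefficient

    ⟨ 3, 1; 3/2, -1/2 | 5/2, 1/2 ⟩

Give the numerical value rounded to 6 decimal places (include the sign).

j₁+j₂−J=2  J+j₁−j₂=4  J−j₁+j₂=1  j₁+j₂+J+1=8
(j₁±m₁, j₂±m₂, J±M) = (4,2,1,2,3,2)
P² = 288/35
sum k=0..1:
  [0] +1/8 = 1/8
  [1] −1/6 = -1/6
S = -1/24
C² = P²·S² = 1/70 ; C = -0.119523

-0.119523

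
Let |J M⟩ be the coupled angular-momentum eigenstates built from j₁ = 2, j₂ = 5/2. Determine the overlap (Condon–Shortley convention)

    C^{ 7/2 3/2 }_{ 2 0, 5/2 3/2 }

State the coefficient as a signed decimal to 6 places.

triangle: 1!·3!·4!/9! = 144/362880
(j±m)!: 2!·2!·4!·1!·5!·2! = 23040
prefactor² = (2J+1)·Δ·N² = 512/7
  k=0: +1/(0!·1!·2!·4!·1!·0!) = 1/48
  k=1: −1/(1!·0!·1!·3!·2!·1!) = -1/12
Σ = -1/16  ⇒  CG² = 512/7·(-1/16)² = 2/7
CG = −√(2/7) = -0.534522

−√(2/7) ≈ -0.534522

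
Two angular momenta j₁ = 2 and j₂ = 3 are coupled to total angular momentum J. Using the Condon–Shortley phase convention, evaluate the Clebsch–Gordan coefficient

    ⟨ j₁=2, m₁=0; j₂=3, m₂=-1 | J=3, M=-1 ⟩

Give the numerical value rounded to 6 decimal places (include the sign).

-0.387298

j₁+j₂−J=2  J+j₁−j₂=2  J−j₁+j₂=4  j₁+j₂+J+1=9
(j₁±m₁, j₂±m₂, J±M) = (2,2,2,4,2,4)
P² = 256/15
sum k=0..2:
  [0] +1/16 = 1/16
  [1] −1/6 = -1/6
  [2] +1/96 = 1/96
S = -3/32
C² = P²·S² = 3/20 ; C = -0.387298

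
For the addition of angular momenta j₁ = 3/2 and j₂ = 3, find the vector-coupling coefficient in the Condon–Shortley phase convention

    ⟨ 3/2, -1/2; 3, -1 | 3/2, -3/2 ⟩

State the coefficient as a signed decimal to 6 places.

j₁+j₂−J=3  J+j₁−j₂=0  J−j₁+j₂=3  j₁+j₂+J+1=7
(j₁±m₁, j₂±m₂, J±M) = (1,2,2,4,0,3)
P² = 576/35
sum k=2..2:
  [2] +1/12 = 1/12
S = 1/12
C² = P²·S² = 4/35 ; C = +0.338062

+√(4/35) = +0.338062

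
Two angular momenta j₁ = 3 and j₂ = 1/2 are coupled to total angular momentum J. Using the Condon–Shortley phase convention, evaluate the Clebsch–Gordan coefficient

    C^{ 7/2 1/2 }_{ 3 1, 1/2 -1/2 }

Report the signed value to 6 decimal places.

+0.654654  (= +√(3/7))

triangle: 0!×6!×1!/8! = 720/40320
(j±m)!: 4!×2!×0!×1!×4!×3! = 6912
prefactor² = (2J+1)×Δ×N² = 6912/7
  k=0: +1/(0!×0!×2!×0!×4!×1!) = 1/48
Σ = 1/48  ⇒  CG² = 6912/7×1/48² = 3/7
CG = +√(3/7) = +0.654654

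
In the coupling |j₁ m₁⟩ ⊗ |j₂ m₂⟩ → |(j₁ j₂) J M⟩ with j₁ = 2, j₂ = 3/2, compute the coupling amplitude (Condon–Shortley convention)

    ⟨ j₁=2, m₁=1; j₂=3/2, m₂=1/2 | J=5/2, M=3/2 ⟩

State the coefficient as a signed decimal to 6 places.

j₁+j₂−J=1  J+j₁−j₂=3  J−j₁+j₂=2  j₁+j₂+J+1=7
(j₁±m₁, j₂±m₂, J±M) = (3,1,2,1,4,1)
P² = 144/35
sum k=0..1:
  [0] +1/4 = 1/4
  [1] −1/6 = -1/6
S = 1/12
C² = P²·S² = 1/35 ; C = +0.169031

+0.169031  (= +√(1/35))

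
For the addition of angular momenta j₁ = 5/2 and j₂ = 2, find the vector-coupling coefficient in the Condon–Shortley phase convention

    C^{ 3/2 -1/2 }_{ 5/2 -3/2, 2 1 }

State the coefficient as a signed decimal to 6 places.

triangle: 3!·2!·1!/7! = 12/5040
(j±m)!: 1!·4!·3!·1!·1!·2! = 288
prefactor² = (2J+1)·Δ·N² = 96/35
  k=2: +1/(2!·1!·2!·1!·0!·0!) = 1/4
  k=3: −1/(3!·0!·1!·0!·1!·1!) = -1/6
Σ = 1/12  ⇒  CG² = 96/35·1/12² = 2/105
CG = +√(2/105) = +0.138013

+0.138013  (= +√(2/105))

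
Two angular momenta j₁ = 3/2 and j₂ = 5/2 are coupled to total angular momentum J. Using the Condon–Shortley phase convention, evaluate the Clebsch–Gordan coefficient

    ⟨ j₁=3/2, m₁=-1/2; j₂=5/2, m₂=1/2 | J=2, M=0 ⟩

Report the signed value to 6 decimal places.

√[5·2!1!3!/7! · 1!2!3!2!2!2!] = √(8/7)
  +(−1)^1/∏(1,1,1,2,0,1)! = -1/2  (running -1/2)
  +(−1)^2/∏(2,0,0,1,1,2)! = 1/4  (running -1/4)
⟨..|..⟩ = √(8/7)·(-1/4) = -0.267261

−√(1/14) = -0.267261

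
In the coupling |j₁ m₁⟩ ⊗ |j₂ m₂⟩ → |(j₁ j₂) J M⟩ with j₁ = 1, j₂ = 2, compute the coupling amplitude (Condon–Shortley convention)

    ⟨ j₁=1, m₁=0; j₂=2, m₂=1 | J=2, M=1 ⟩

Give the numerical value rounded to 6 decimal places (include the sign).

-0.408248  (= −√(1/6))

j₁+j₂−J=1  J+j₁−j₂=1  J−j₁+j₂=3  j₁+j₂+J+1=6
(j₁±m₁, j₂±m₂, J±M) = (1,1,3,1,3,1)
P² = 3/2
sum k=0..1:
  [0] +1/6 = 1/6
  [1] −1/2 = -1/2
S = -1/3
C² = P²·S² = 1/6 ; C = -0.408248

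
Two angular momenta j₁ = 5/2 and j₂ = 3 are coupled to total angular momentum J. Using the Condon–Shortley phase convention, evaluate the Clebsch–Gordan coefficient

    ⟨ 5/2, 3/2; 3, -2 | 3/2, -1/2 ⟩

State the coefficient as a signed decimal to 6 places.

-0.218218  (= −√(1/21))

triangle: 4!×1!×2!/8! = 48/40320
(j±m)!: 4!×1!×1!×5!×1!×2! = 5760
prefactor² = (2J+1)×Δ×N² = 192/7
  k=0: +1/(0!×4!×1!×1!×0!×1!) = 1/24
  k=1: −1/(1!×3!×0!×0!×1!×2!) = -1/12
Σ = -1/24  ⇒  CG² = 192/7×(-1/24)² = 1/21
CG = −√(1/21) = -0.218218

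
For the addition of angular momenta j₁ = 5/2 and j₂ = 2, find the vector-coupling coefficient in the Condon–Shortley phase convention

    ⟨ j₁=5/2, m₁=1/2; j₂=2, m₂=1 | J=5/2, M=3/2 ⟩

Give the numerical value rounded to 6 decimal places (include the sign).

triangle: 2!·3!·2!/8! = 24/40320
(j±m)!: 3!·2!·3!·1!·4!·1! = 1728
prefactor² = (2J+1)·Δ·N² = 216/35
  k=1: −1/(1!·1!·1!·2!·2!·0!) = -1/4
  k=2: +1/(2!·0!·0!·1!·3!·1!) = 1/12
Σ = -1/6  ⇒  CG² = 216/35·(-1/6)² = 6/35
CG = −√(6/35) = -0.414039

−√(6/35) = -0.414039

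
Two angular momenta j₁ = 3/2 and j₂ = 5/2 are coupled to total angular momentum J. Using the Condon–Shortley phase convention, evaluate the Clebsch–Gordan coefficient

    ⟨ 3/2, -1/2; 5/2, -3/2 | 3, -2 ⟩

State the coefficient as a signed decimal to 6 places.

+√(1/12) ≈ +0.288675

triangle: 1!·2!·4!/8! = 48/40320
(j±m)!: 1!·2!·1!·4!·1!·5! = 5760
prefactor² = (2J+1)·Δ·N² = 48
  k=0: +1/(0!·1!·2!·1!·0!·3!) = 1/12
  k=1: −1/(1!·0!·1!·0!·1!·4!) = -1/24
Σ = 1/24  ⇒  CG² = 48·1/24² = 1/12
CG = +√(1/12) = +0.288675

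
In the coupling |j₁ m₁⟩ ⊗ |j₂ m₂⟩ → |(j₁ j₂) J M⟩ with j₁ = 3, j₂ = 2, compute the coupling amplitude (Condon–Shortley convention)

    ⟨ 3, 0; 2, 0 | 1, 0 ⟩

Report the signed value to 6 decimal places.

+√(9/35) ≈ +0.507093

triangle: 4!·2!·0!/7! = 48/5040
(j±m)!: 3!·3!·2!·2!·1!·1! = 144
prefactor² = (2J+1)·Δ·N² = 144/35
  k=2: +1/(2!·2!·1!·0!·1!·0!) = 1/4
Σ = 1/4  ⇒  CG² = 144/35·1/4² = 9/35
CG = +√(9/35) = +0.507093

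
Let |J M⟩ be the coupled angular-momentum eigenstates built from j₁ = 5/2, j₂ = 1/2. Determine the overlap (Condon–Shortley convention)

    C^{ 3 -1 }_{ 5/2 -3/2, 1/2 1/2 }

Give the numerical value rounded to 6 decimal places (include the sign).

j₁+j₂−J=0  J+j₁−j₂=5  J−j₁+j₂=1  j₁+j₂+J+1=7
(j₁±m₁, j₂±m₂, J±M) = (1,4,1,0,2,4)
P² = 192
sum k=0..0:
  [0] +1/24 = 1/24
S = 1/24
C² = P²·S² = 1/3 ; C = +0.577350

+0.577350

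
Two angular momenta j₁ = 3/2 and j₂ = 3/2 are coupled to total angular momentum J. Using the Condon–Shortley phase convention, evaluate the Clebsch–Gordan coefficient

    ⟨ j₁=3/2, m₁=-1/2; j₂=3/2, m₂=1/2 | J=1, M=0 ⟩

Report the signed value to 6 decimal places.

triangle: 2!·1!·1!/5! = 2/120
(j±m)!: 1!·2!·2!·1!·1!·1! = 4
prefactor² = (2J+1)·Δ·N² = 1/5
  k=1: −1/(1!·1!·1!·1!·0!·0!) = -1
  k=2: +1/(2!·0!·0!·0!·1!·1!) = 1/2
Σ = -1/2  ⇒  CG² = 1/5·(-1/2)² = 1/20
CG = −√(1/20) = -0.223607

−√(1/20) = -0.223607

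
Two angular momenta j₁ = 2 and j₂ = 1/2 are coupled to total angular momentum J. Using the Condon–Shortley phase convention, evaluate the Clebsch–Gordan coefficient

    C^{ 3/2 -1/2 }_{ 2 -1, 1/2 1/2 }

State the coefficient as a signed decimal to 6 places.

j₁+j₂−J=1  J+j₁−j₂=3  J−j₁+j₂=0  j₁+j₂+J+1=5
(j₁±m₁, j₂±m₂, J±M) = (1,3,1,0,1,2)
P² = 12/5
sum k=1..1:
  [1] −1/2 = -1/2
S = -1/2
C² = P²·S² = 3/5 ; C = -0.774597

-0.774597  (= −√(3/5))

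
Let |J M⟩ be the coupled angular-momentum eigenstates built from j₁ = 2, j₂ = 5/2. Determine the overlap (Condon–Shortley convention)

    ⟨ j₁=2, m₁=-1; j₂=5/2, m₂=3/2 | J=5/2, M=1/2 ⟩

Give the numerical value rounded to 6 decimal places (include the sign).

triangle: 2!·2!·3!/8! = 24/40320
(j±m)!: 1!·3!·4!·1!·3!·2! = 1728
prefactor² = (2J+1)·Δ·N² = 216/35
  k=1: −1/(1!·1!·2!·3!·0!·0!) = -1/12
  k=2: +1/(2!·0!·1!·2!·1!·1!) = 1/4
Σ = 1/6  ⇒  CG² = 216/35·1/6² = 6/35
CG = +√(6/35) = +0.414039

+0.414039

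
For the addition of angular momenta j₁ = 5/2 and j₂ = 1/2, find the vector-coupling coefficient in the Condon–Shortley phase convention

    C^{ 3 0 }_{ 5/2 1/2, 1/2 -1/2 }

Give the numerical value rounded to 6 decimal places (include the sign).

+√(1/2) = +0.707107

triangle: 0!*5!*1!/7! = 120/5040
(j±m)!: 3!*2!*0!*1!*3!*3! = 432
prefactor² = (2J+1)*Δ*N² = 72
  k=0: +1/(0!*0!*2!*0!*3!*1!) = 1/12
Σ = 1/12  ⇒  CG² = 72*1/12² = 1/2
CG = +√(1/2) = +0.707107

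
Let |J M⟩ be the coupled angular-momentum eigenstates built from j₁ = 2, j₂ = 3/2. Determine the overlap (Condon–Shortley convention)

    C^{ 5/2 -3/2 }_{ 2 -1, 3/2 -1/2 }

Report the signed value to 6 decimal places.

triangle: 1!×3!×2!/7! = 12/5040
(j±m)!: 1!×3!×1!×2!×1!×4! = 288
prefactor² = (2J+1)×Δ×N² = 144/35
  k=0: +1/(0!×1!×3!×1!×0!×1!) = 1/6
  k=1: −1/(1!×0!×2!×0!×1!×2!) = -1/4
Σ = -1/12  ⇒  CG² = 144/35×(-1/12)² = 1/35
CG = −√(1/35) = -0.169031

-0.169031  (= −√(1/35))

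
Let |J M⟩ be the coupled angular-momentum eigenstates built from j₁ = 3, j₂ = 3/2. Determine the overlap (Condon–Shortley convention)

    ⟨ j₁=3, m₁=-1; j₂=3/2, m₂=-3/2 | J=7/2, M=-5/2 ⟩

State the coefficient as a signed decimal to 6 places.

+0.690066  (= +√(10/21))

triangle: 1!*5!*2!/9! = 240/362880
(j±m)!: 2!*4!*0!*3!*1!*6! = 207360
prefactor² = (2J+1)*Δ*N² = 7680/7
  k=0: +1/(0!*1!*4!*0!*1!*2!) = 1/48
Σ = 1/48  ⇒  CG² = 7680/7*1/48² = 10/21
CG = +√(10/21) = +0.690066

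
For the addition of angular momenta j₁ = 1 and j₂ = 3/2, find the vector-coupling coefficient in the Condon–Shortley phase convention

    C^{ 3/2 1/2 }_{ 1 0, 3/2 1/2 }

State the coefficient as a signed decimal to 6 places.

triangle: 1!*1!*2!/5! = 2/120
(j±m)!: 1!*1!*2!*1!*2!*1! = 4
prefactor² = (2J+1)*Δ*N² = 4/15
  k=0: +1/(0!*1!*1!*2!*0!*0!) = 1/2
  k=1: −1/(1!*0!*0!*1!*1!*1!) = -1
Σ = -1/2  ⇒  CG² = 4/15*(-1/2)² = 1/15
CG = −√(1/15) = -0.258199

-0.258199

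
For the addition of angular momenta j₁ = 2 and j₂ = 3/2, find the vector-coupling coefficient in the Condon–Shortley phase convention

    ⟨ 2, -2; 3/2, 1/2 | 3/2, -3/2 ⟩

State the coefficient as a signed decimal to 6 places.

+0.632456

triangle: 2!×2!×1!/6! = 4/720
(j±m)!: 0!×4!×2!×1!×0!×3! = 288
prefactor² = (2J+1)×Δ×N² = 32/5
  k=2: +1/(2!×0!×2!×0!×0!×1!) = 1/4
Σ = 1/4  ⇒  CG² = 32/5×1/4² = 2/5
CG = +√(2/5) = +0.632456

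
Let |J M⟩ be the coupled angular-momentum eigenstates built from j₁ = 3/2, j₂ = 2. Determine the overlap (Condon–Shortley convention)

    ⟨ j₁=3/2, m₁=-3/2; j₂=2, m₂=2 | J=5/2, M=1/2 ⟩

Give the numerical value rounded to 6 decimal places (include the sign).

-0.414039  (= −√(6/35))

triangle: 1!·2!·3!/7! = 12/5040
(j±m)!: 0!·3!·4!·0!·3!·2! = 1728
prefactor² = (2J+1)·Δ·N² = 864/35
  k=1: −1/(1!·0!·2!·3!·0!·0!) = -1/12
Σ = -1/12  ⇒  CG² = 864/35·(-1/12)² = 6/35
CG = −√(6/35) = -0.414039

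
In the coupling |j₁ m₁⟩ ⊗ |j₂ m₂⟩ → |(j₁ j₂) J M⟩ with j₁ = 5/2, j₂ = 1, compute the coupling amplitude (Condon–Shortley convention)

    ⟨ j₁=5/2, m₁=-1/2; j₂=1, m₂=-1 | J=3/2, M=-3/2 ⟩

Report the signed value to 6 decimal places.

+√(1/15) ≈ +0.258199

√[4·2!3!0!/6! · 2!3!0!2!0!3!] = √(48/5)
  +(−1)^0/∏(0,2,3,0,0,0)! = 1/12  (running 1/12)
⟨..|..⟩ = √(48/5)·(1/12) = +0.258199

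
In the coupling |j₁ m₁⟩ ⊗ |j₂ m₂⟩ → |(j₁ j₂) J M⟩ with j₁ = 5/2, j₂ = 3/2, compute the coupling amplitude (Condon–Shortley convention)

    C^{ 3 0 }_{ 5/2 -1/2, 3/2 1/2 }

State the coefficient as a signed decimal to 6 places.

√[7·1!4!2!/8! · 2!3!2!1!3!3!] = √(36/5)
  +(−1)^0/∏(0,1,3,2,1,0)! = 1/12  (running 1/12)
  +(−1)^1/∏(1,0,2,1,2,1)! = -1/4  (running -1/6)
⟨..|..⟩ = √(36/5)·(-1/6) = -0.447214

−√(1/5) = -0.447214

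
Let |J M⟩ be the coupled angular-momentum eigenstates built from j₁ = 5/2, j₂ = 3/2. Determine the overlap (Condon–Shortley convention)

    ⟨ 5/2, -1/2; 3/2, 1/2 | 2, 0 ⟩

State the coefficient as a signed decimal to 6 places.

−√(1/14) = -0.267261

triangle: 2!*3!*1!/7! = 12/5040
(j±m)!: 2!*3!*2!*1!*2!*2! = 96
prefactor² = (2J+1)*Δ*N² = 8/7
  k=1: −1/(1!*1!*2!*1!*1!*0!) = -1/2
  k=2: +1/(2!*0!*1!*0!*2!*1!) = 1/4
Σ = -1/4  ⇒  CG² = 8/7*(-1/4)² = 1/14
CG = −√(1/14) = -0.267261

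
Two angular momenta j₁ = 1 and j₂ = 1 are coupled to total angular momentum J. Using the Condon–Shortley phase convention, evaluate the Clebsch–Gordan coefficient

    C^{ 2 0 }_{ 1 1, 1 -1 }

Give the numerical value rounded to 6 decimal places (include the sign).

j₁+j₂−J=0  J+j₁−j₂=2  J−j₁+j₂=2  j₁+j₂+J+1=5
(j₁±m₁, j₂±m₂, J±M) = (2,0,0,2,2,2)
P² = 8/3
sum k=0..0:
  [0] +1/4 = 1/4
S = 1/4
C² = P²·S² = 1/6 ; C = +0.408248

+√(1/6) = +0.408248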